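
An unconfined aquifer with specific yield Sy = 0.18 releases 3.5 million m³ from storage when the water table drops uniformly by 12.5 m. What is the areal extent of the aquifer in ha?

A ≈ 156 ha

ΔV = 3.5 million m³ = 3.5 × 10^6 m³
A = ΔV / (Sy × Δh) = 3.5 × 10^6 / (0.18 × 12.5) = 1.556 × 10^6 m²
A = 1.556 × 10^6 m² = 155.6 ha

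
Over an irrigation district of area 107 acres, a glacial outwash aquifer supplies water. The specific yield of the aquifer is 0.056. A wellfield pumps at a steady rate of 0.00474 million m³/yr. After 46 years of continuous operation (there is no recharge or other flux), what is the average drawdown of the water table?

Δh ≈ 8.99 m

A = 107 acres = 4.33 × 10^5 m²
Q = 0.00474 million m³/yr = 12.99 m³/d
t = 46 years = 16790 d
ΔV = Q × t = 12.99 m³/d × 16790 d = 2.18 × 10^5 m³
Δh = ΔV / (Sy × A) = 2.18 × 10^5 / (0.056 × 4.33 × 10^5) = 8.992 m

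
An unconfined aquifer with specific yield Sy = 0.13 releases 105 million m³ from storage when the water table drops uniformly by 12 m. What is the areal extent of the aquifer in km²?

ΔV = 105 million m³ = 1.05 × 10^8 m³
A = ΔV / (Sy × Δh) = 1.05 × 10^8 / (0.13 × 12) = 6.731 × 10^7 m²
A = 6.731 × 10^7 m² = 67.31 km²

A ≈ 67.3 km²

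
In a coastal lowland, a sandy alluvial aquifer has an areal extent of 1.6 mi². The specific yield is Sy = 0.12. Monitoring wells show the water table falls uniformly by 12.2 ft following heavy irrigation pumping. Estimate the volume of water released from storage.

A = 1.6 mi² = 4.144 × 10^6 m²
Δh = 12.2 ft = 3.719 m
ΔV = Sy × A × Δh = 0.12 × 4.144 × 10^6 m² × 3.719 m = 1.849 × 10^6 m³

ΔV ≈ 1.85 × 10^6 m³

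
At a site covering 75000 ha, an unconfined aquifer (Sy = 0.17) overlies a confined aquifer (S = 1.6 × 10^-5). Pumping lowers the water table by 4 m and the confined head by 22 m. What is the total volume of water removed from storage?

A = 75000 ha = 7.5 × 10^8 m²
Unconfined: ΔV_u = Sy × A × Δh_u = 0.17 × 7.5 × 10^8 × 4 = 5.1 × 10^8 m³
Confined: ΔV_c = S × A × Δh_c = 1.6 × 10^-5 × 7.5 × 10^8 × 22 = 2.64 × 10^5 m³
Total ΔV = 5.1 × 10^8 + 2.64 × 10^5 = 5.103 × 10^8 m³

ΔV ≈ 5.1 × 10^8 m³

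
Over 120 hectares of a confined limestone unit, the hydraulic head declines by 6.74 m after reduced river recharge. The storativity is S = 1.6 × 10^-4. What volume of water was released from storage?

A = 120 hectares = 1.2 × 10^6 m²
ΔV = S × A × Δh = 1.6 × 10^-4 × 1.2 × 10^6 m² × 6.74 m = 1294 m³

ΔV ≈ 1290 m³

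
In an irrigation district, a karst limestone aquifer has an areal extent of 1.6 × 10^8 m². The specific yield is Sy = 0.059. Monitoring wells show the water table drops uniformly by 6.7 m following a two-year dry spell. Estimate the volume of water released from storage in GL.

ΔV = Sy × A × Δh = 0.059 × 1.6 × 10^8 m² × 6.7 m = 6.325 × 10^7 m³
ΔV = 6.325 × 10^7 m³ = 63.25 GL

ΔV ≈ 63.2 GL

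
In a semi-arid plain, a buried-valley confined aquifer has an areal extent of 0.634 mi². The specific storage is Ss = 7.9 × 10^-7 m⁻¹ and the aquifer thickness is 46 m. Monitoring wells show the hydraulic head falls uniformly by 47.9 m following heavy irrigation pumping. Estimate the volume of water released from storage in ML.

S = Ss × b = 7.9 × 10^-7 m⁻¹ × 46 m = 3.634 × 10^-5
A = 0.634 mi² = 1.642 × 10^6 m²
ΔV = S × A × Δh = 3.634 × 10^-5 × 1.642 × 10^6 m² × 47.9 m = 2858 m³
ΔV = 2858 m³ = 2.858 ML

ΔV ≈ 2.86 ML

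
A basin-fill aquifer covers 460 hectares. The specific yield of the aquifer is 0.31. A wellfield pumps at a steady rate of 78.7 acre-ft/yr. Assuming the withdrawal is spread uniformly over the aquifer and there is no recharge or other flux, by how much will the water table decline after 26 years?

Δh ≈ 1.77 m

A = 460 hectares = 4.6 × 10^6 m²
Q = 78.7 acre-ft/yr = 266 m³/d
t = 26 years = 9490 d
ΔV = Q × t = 266 m³/d × 9490 d = 2.524 × 10^6 m³
Δh = ΔV / (Sy × A) = 2.524 × 10^6 / (0.31 × 4.6 × 10^6) = 1.77 m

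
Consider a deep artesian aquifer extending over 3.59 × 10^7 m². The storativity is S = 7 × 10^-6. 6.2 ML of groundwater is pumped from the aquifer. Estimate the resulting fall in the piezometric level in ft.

ΔV = 6.2 ML = 6200 m³
Δh = ΔV / (S × A) = 6200 m³ / (7 × 10^-6 × 3.59 × 10^7 m²) = 24.67 m
Δh = 24.67 m = 80.94 ft

Δh ≈ 80.9 ft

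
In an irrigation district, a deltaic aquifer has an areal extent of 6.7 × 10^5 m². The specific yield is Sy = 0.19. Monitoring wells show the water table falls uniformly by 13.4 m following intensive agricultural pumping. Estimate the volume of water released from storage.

ΔV ≈ 1.71 × 10^6 m³

ΔV = Sy × A × Δh = 0.19 × 6.7 × 10^5 m² × 13.4 m = 1.706 × 10^6 m³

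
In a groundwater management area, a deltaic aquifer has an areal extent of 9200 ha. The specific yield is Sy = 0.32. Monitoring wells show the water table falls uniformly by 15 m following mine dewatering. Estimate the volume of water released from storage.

ΔV ≈ 4.42 × 10^8 m³

A = 9200 ha = 9.2 × 10^7 m²
ΔV = Sy × A × Δh = 0.32 × 9.2 × 10^7 m² × 15 m = 4.416 × 10^8 m³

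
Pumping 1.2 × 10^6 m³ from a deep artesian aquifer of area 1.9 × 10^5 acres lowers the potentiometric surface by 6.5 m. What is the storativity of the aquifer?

A = 1.9 × 10^5 acres = 7.689 × 10^8 m²
S = ΔV / (A × Δh) = 1.2 × 10^6 m³ / (7.689 × 10^8 m² × 6.5 m) = 2.401 × 10^-4

S ≈ 2.4 × 10^-4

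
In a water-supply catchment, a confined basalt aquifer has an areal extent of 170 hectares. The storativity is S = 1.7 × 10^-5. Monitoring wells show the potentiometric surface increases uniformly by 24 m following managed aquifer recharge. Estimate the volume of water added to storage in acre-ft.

ΔV ≈ 0.562 acre-ft

A = 170 hectares = 1.7 × 10^6 m²
ΔV = S × A × Δh = 1.7 × 10^-5 × 1.7 × 10^6 m² × 24 m = 693.6 m³
ΔV = 693.6 m³ = 0.5623 acre-ft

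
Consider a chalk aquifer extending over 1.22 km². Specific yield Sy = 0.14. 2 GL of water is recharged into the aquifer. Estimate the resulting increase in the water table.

Δh ≈ 11.7 m

A = 1.22 km² = 1.22 × 10^6 m²
ΔV = 2 GL = 2 × 10^6 m³
Δh = ΔV / (Sy × A) = 2 × 10^6 m³ / (0.14 × 1.22 × 10^6 m²) = 11.71 m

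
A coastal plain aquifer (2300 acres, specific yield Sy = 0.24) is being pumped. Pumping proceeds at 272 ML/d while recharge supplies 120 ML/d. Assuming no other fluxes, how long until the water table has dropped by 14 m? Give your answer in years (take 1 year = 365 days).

A = 2300 acres = 9.308 × 10^6 m²
ΔV = Sy × A × Δh = 0.24 × 9.308 × 10^6 × 14 = 3.127 × 10^7 m³
Net withdrawal = 272 − 120 = 152 ML/d = 1.52 × 10^5 m³/d
t = ΔV / Q = 3.127 × 10^7 m³ / 1.52 × 10^5 m³/d = 205.8 d
t = 205.8 d ≈ 0.5637 years

t ≈ 0.564 years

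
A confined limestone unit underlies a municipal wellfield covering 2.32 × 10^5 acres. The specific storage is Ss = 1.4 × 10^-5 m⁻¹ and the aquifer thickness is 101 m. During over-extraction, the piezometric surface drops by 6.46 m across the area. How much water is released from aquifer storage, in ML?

ΔV ≈ 8580 ML

S = Ss × b = 1.4 × 10^-5 m⁻¹ × 101 m = 1.414 × 10^-3
A = 2.32 × 10^5 acres = 9.389 × 10^8 m²
ΔV = S × A × Δh = 0.001414 × 9.389 × 10^8 m² × 6.46 m = 8.576 × 10^6 m³
ΔV = 8.576 × 10^6 m³ = 8576 ML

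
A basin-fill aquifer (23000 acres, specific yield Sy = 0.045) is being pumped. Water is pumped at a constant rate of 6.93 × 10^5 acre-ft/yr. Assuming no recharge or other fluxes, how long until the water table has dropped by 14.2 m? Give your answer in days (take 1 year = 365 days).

t ≈ 25.4 days

A = 23000 acres = 9.308 × 10^7 m²
ΔV = Sy × A × Δh = 0.045 × 9.308 × 10^7 × 14.2 = 5.948 × 10^7 m³
Q = 6.93 × 10^5 acre-ft/yr = 2.342 × 10^6 m³/d
t = ΔV / Q = 5.948 × 10^7 m³ / 2.342 × 10^6 m³/d = 25.4 d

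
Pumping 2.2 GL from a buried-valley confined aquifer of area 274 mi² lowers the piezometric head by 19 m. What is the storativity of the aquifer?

S ≈ 1.6 × 10^-4

A = 274 mi² = 7.097 × 10^8 m²
ΔV = 2.2 GL = 2.2 × 10^6 m³
S = ΔV / (A × Δh) = 2.2 × 10^6 m³ / (7.097 × 10^8 m² × 19 m) = 1.632 × 10^-4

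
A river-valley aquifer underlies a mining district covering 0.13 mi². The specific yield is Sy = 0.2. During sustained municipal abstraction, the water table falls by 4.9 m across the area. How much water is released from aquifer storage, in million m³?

ΔV ≈ 0.33 million m³

A = 0.13 mi² = 3.367 × 10^5 m²
ΔV = Sy × A × Δh = 0.2 × 3.367 × 10^5 m² × 4.9 m = 3.3 × 10^5 m³
ΔV = 3.3 × 10^5 m³ = 0.33 million m³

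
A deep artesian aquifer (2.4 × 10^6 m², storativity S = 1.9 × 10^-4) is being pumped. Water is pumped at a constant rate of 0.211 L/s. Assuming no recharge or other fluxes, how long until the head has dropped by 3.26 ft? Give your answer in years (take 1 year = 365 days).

t ≈ 0.0681 years

Δh = 3.26 ft = 0.9936 m
ΔV = S × A × Δh = 1.9 × 10^-4 × 2.4 × 10^6 × 0.9936 = 453.1 m³
Q = 0.211 L/s = 18.23 m³/d
t = ΔV / Q = 453.1 m³ / 18.23 m³/d = 24.85 d
t = 24.85 d ≈ 0.06809 years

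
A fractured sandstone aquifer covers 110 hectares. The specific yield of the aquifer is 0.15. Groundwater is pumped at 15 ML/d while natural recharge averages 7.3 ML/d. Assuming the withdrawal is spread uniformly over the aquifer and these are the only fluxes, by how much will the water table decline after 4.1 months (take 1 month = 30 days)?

Δh ≈ 5.74 m

A = 110 hectares = 1.1 × 10^6 m²
Net abstraction = 15 − 7.3 = 7.7 ML/d
Q_net = 7.7 ML/d = 7700 m³/d
t = 4.1 months = 123 d
ΔV = Q × t = 7700 m³/d × 123 d = 9.471 × 10^5 m³
Δh = ΔV / (Sy × A) = 9.471 × 10^5 / (0.15 × 1.1 × 10^6) = 5.74 m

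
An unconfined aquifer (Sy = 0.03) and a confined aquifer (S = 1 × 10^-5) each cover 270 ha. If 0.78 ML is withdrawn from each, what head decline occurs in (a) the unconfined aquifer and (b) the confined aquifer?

A = 270 ha = 2.7 × 10^6 m²
ΔV = 0.78 ML = 780 m³
Unconfined: Δh_u = ΔV/(Sy·A) = 780/(0.03 × 2.7 × 10^6) = 0.00963 m
Confined: Δh_c = ΔV/(S·A) = 780/(1 × 10^-5 × 2.7 × 10^6) = 28.89 m

Δh_u ≈ 0.00963 m; Δh_c ≈ 28.9 m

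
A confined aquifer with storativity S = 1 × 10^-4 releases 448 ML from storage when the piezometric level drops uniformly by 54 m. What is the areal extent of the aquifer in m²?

ΔV = 448 ML = 4.48 × 10^5 m³
A = ΔV / (S × Δh) = 4.48 × 10^5 / (1 × 10^-4 × 54) = 8.296 × 10^7 m²

A ≈ 8.3 × 10^7 m²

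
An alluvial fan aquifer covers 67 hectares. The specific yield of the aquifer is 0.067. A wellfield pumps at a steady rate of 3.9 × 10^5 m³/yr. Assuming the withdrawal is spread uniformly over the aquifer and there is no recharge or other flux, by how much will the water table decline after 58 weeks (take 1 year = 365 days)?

Δh ≈ 9.66 m

A = 67 hectares = 6.7 × 10^5 m²
Q = 3.9 × 10^5 m³/yr = 1068 m³/d
t = 58 weeks = 406 d
ΔV = Q × t = 1068 m³/d × 406 d = 4.338 × 10^5 m³
Δh = ΔV / (Sy × A) = 4.338 × 10^5 / (0.067 × 6.7 × 10^5) = 9.664 m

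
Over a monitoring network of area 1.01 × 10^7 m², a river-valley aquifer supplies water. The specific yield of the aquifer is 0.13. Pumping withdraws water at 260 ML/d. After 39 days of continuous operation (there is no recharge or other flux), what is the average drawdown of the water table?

Δh ≈ 7.72 m

Q = 260 ML/d = 2.6 × 10^5 m³/d
ΔV = Q × t = 2.6 × 10^5 m³/d × 39 d = 1.014 × 10^7 m³
Δh = ΔV / (Sy × A) = 1.014 × 10^7 / (0.13 × 1.01 × 10^7) = 7.723 m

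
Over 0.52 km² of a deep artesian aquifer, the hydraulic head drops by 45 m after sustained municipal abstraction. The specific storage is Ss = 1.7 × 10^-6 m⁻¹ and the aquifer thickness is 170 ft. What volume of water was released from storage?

ΔV ≈ 2060 m³

b = 170 ft = 51.82 m
S = Ss × b = 1.7 × 10^-6 m⁻¹ × 51.82 m = 8.809 × 10^-5
A = 0.52 km² = 5.2 × 10^5 m²
ΔV = S × A × Δh = 8.809 × 10^-5 × 5.2 × 10^5 m² × 45 m = 2061 m³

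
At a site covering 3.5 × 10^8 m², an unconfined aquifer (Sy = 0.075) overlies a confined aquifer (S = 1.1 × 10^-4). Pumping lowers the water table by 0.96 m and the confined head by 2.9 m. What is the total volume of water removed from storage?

Unconfined: ΔV_u = Sy × A × Δh_u = 0.075 × 3.5 × 10^8 × 0.96 = 2.52 × 10^7 m³
Confined: ΔV_c = S × A × Δh_c = 1.1 × 10^-4 × 3.5 × 10^8 × 2.9 = 1.117 × 10^5 m³
Total ΔV = 2.52 × 10^7 + 1.117 × 10^5 = 2.531 × 10^7 m³

ΔV ≈ 2.53 × 10^7 m³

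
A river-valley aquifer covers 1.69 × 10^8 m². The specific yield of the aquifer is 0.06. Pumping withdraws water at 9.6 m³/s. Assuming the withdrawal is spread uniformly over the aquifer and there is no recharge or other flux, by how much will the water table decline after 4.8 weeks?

Δh ≈ 2.75 m

Q = 9.6 m³/s = 8.294 × 10^5 m³/d
t = 4.8 weeks = 33.6 d
ΔV = Q × t = 8.294 × 10^5 m³/d × 33.6 d = 2.787 × 10^7 m³
Δh = ΔV / (Sy × A) = 2.787 × 10^7 / (0.06 × 1.69 × 10^8) = 2.748 m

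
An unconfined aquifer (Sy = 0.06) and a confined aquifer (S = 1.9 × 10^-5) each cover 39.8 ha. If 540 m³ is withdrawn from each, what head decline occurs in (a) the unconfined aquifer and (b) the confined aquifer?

Δh_u ≈ 0.0226 m; Δh_c ≈ 71.4 m

A = 39.8 ha = 3.98 × 10^5 m²
Unconfined: Δh_u = ΔV/(Sy·A) = 540/(0.06 × 3.98 × 10^5) = 0.02261 m
Confined: Δh_c = ΔV/(S·A) = 540/(1.9 × 10^-5 × 3.98 × 10^5) = 71.41 m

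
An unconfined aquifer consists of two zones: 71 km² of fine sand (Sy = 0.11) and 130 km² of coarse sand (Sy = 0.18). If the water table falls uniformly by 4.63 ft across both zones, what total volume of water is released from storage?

ΔV ≈ 4.4 × 10^7 m³

A₁ = 71 km² = 7.1 × 10^7 m²; A₂ = 130 km² = 1.3 × 10^8 m²
Δh = 4.63 ft = 1.411 m
ΔV₁ = 0.11 × 7.1 × 10^7 × 1.411 = 1.102 × 10^7 m³
ΔV₂ = 0.18 × 1.3 × 10^8 × 1.411 = 3.302 × 10^7 m³
ΔV = ΔV₁ + ΔV₂ = 4.404 × 10^7 m³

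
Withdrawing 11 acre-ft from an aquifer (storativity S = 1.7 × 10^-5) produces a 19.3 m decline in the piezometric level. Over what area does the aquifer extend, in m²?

ΔV = 11 acre-ft = 13570 m³
A = ΔV / (S × Δh) = 13570 / (1.7 × 10^-5 × 19.3) = 4.135 × 10^7 m²

A ≈ 4.14 × 10^7 m²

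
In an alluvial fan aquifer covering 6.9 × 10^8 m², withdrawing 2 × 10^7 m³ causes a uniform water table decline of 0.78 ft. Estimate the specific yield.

Sy ≈ 0.12

Δh = 0.78 ft = 0.2377 m
Sy = ΔV / (A × Δh) = 2 × 10^7 m³ / (6.9 × 10^8 m² × 0.2377 m) = 0.1219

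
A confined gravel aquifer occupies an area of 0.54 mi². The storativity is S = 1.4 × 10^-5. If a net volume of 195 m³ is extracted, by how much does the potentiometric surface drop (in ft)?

A = 0.54 mi² = 1.399 × 10^6 m²
Δh = ΔV / (S × A) = 195 m³ / (1.4 × 10^-5 × 1.399 × 10^6 m²) = 9.959 m
Δh = 9.959 m = 32.67 ft

Δh ≈ 32.7 ft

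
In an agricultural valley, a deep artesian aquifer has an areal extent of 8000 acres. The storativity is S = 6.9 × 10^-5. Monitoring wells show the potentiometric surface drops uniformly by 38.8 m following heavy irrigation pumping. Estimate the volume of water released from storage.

A = 8000 acres = 3.237 × 10^7 m²
ΔV = S × A × Δh = 6.9 × 10^-5 × 3.237 × 10^7 m² × 38.8 m = 86670 m³

ΔV ≈ 86700 m³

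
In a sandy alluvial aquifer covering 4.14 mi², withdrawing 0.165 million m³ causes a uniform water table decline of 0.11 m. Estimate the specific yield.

A = 4.14 mi² = 1.072 × 10^7 m²
ΔV = 0.165 million m³ = 1.65 × 10^5 m³
Sy = ΔV / (A × Δh) = 1.65 × 10^5 m³ / (1.072 × 10^7 m² × 0.11 m) = 0.1399

Sy ≈ 0.14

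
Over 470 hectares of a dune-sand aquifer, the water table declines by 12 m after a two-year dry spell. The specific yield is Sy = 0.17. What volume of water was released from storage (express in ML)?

A = 470 hectares = 4.7 × 10^6 m²
ΔV = Sy × A × Δh = 0.17 × 4.7 × 10^6 m² × 12 m = 9.588 × 10^6 m³
ΔV = 9.588 × 10^6 m³ = 9588 ML

ΔV ≈ 9590 ML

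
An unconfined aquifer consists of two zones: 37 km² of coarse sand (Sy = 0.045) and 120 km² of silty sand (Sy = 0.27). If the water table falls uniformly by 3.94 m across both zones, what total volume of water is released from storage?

A₁ = 37 km² = 3.7 × 10^7 m²; A₂ = 120 km² = 1.2 × 10^8 m²
ΔV₁ = 0.045 × 3.7 × 10^7 × 3.94 = 6.56 × 10^6 m³
ΔV₂ = 0.27 × 1.2 × 10^8 × 3.94 = 1.277 × 10^8 m³
ΔV = ΔV₁ + ΔV₂ = 1.342 × 10^8 m³

ΔV ≈ 1.34 × 10^8 m³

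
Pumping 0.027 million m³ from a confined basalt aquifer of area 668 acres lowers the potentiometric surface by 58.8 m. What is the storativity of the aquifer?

S ≈ 1.7 × 10^-4

A = 668 acres = 2.703 × 10^6 m²
ΔV = 0.027 million m³ = 27000 m³
S = ΔV / (A × Δh) = 27000 m³ / (2.703 × 10^6 m² × 58.8 m) = 1.699 × 10^-4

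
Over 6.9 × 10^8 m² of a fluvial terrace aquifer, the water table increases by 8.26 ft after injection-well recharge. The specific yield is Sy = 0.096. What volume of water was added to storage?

Δh = 8.26 ft = 2.518 m
ΔV = Sy × A × Δh = 0.096 × 6.9 × 10^8 m² × 2.518 m = 1.668 × 10^8 m³

ΔV ≈ 1.67 × 10^8 m³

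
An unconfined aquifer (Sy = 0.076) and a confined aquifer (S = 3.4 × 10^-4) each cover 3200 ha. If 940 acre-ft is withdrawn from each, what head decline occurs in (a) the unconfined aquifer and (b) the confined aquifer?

Δh_u ≈ 0.477 m; Δh_c ≈ 107 m

A = 3200 ha = 3.2 × 10^7 m²
ΔV = 940 acre-ft = 1.159 × 10^6 m³
Unconfined: Δh_u = ΔV/(Sy·A) = 1.159 × 10^6/(0.076 × 3.2 × 10^7) = 0.4768 m
Confined: Δh_c = ΔV/(S·A) = 1.159 × 10^6/(3.4 × 10^-4 × 3.2 × 10^7) = 106.6 m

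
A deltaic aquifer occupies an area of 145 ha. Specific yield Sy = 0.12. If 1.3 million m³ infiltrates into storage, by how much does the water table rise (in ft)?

A = 145 ha = 1.45 × 10^6 m²
ΔV = 1.3 million m³ = 1.3 × 10^6 m³
Δh = ΔV / (Sy × A) = 1.3 × 10^6 m³ / (0.12 × 1.45 × 10^6 m²) = 7.471 m
Δh = 7.471 m = 24.51 ft

Δh ≈ 24.5 ft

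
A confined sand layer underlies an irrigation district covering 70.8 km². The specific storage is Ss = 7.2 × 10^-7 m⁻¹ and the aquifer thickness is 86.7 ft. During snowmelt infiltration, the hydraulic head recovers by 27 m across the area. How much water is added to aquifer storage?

ΔV ≈ 36400 m³

b = 86.7 ft = 26.43 m
S = Ss × b = 7.2 × 10^-7 m⁻¹ × 26.43 m = 1.903 × 10^-5
A = 70.8 km² = 7.08 × 10^7 m²
ΔV = S × A × Δh = 1.903 × 10^-5 × 7.08 × 10^7 m² × 27 m = 36370 m³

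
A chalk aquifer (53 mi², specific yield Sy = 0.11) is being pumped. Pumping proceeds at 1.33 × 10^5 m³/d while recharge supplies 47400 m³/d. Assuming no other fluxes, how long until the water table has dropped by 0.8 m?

A = 53 mi² = 1.373 × 10^8 m²
ΔV = Sy × A × Δh = 0.11 × 1.373 × 10^8 × 0.8 = 1.208 × 10^7 m³
Net withdrawal = 1.33 × 10^5 − 47400 = 85600 m³/d
t = ΔV / Q = 1.208 × 10^7 m³ / 85600 m³/d = 141.1 d

t ≈ 141 days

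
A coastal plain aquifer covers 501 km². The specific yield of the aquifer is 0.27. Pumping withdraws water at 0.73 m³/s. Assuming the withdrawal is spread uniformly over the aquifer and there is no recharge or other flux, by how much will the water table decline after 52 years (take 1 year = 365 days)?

Δh ≈ 8.85 m

A = 501 km² = 5.01 × 10^8 m²
Q = 0.73 m³/s = 63070 m³/d
t = 52 years = 18980 d
ΔV = Q × t = 63070 m³/d × 18980 d = 1.197 × 10^9 m³
Δh = ΔV / (Sy × A) = 1.197 × 10^9 / (0.27 × 5.01 × 10^8) = 8.85 m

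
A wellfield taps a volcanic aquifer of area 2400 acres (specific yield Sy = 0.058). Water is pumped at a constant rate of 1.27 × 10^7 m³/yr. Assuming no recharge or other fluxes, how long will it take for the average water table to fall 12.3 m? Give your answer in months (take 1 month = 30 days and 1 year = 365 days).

A = 2400 acres = 9.712 × 10^6 m²
ΔV = Sy × A × Δh = 0.058 × 9.712 × 10^6 × 12.3 = 6.929 × 10^6 m³
Q = 1.27 × 10^7 m³/yr = 34790 m³/d
t = ΔV / Q = 6.929 × 10^6 m³ / 34790 m³/d = 199.1 d
t = 199.1 d ≈ 6.638 months

t ≈ 6.64 months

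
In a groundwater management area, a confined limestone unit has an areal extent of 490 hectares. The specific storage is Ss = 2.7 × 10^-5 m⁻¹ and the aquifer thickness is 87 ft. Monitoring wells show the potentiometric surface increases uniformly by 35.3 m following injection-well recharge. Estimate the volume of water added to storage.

b = 87 ft = 26.52 m
S = Ss × b = 2.7 × 10^-5 m⁻¹ × 26.52 m = 7.16 × 10^-4
A = 490 hectares = 4.9 × 10^6 m²
ΔV = S × A × Δh = 7.16 × 10^-4 × 4.9 × 10^6 m² × 35.3 m = 1.238 × 10^5 m³

ΔV ≈ 1.24 × 10^5 m³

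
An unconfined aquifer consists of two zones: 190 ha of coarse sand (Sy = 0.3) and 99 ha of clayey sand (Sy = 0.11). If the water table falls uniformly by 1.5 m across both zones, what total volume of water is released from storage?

ΔV ≈ 1.02 × 10^6 m³

A₁ = 190 ha = 1.9 × 10^6 m²; A₂ = 99 ha = 9.9 × 10^5 m²
ΔV₁ = 0.3 × 1.9 × 10^6 × 1.5 = 8.55 × 10^5 m³
ΔV₂ = 0.11 × 9.9 × 10^5 × 1.5 = 1.633 × 10^5 m³
ΔV = ΔV₁ + ΔV₂ = 1.018 × 10^6 m³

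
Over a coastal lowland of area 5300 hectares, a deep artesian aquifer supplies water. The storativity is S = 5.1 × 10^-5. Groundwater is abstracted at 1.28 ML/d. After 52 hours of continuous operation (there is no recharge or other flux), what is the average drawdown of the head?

Δh ≈ 1.03 m

A = 5300 hectares = 5.3 × 10^7 m²
Q = 1.28 ML/d = 1280 m³/d
t = 52 hours = 2.167 d
ΔV = Q × t = 1280 m³/d × 2.167 d = 2773 m³
Δh = ΔV / (S × A) = 2773 / (5.1 × 10^-5 × 5.3 × 10^7) = 1.026 m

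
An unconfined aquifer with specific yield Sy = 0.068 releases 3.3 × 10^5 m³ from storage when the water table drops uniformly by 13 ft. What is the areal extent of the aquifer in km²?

A ≈ 1.22 km²

Δh = 13 ft = 3.962 m
A = ΔV / (Sy × Δh) = 3.3 × 10^5 / (0.068 × 3.962) = 1.225 × 10^6 m²
A = 1.225 × 10^6 m² = 1.225 km²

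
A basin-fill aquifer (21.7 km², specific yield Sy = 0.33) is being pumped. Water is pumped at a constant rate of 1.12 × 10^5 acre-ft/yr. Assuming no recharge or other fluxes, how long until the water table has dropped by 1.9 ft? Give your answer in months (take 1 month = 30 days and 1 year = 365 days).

A = 21.7 km² = 2.17 × 10^7 m²
Δh = 1.9 ft = 0.5791 m
ΔV = Sy × A × Δh = 0.33 × 2.17 × 10^7 × 0.5791 = 4.147 × 10^6 m³
Q = 1.12 × 10^5 acre-ft/yr = 3.785 × 10^5 m³/d
t = ΔV / Q = 4.147 × 10^6 m³ / 3.785 × 10^5 m³/d = 10.96 d
t = 10.96 d ≈ 0.3652 months

t ≈ 0.365 months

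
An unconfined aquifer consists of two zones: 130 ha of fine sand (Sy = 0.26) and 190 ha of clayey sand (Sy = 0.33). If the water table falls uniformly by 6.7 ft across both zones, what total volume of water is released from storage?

ΔV ≈ 1.97 × 10^6 m³

A₁ = 130 ha = 1.3 × 10^6 m²; A₂ = 190 ha = 1.9 × 10^6 m²
Δh = 6.7 ft = 2.042 m
ΔV₁ = 0.26 × 1.3 × 10^6 × 2.042 = 6.903 × 10^5 m³
ΔV₂ = 0.33 × 1.9 × 10^6 × 2.042 = 1.28 × 10^6 m³
ΔV = ΔV₁ + ΔV₂ = 1.971 × 10^6 m³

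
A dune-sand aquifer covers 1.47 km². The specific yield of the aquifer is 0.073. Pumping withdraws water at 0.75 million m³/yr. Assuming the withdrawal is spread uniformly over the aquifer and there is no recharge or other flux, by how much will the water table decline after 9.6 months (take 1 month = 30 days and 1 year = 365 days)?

A = 1.47 km² = 1.47 × 10^6 m²
Q = 0.75 million m³/yr = 2055 m³/d
t = 9.6 months = 288 d
ΔV = Q × t = 2055 m³/d × 288 d = 5.918 × 10^5 m³
Δh = ΔV / (Sy × A) = 5.918 × 10^5 / (0.073 × 1.47 × 10^6) = 5.515 m

Δh ≈ 5.51 m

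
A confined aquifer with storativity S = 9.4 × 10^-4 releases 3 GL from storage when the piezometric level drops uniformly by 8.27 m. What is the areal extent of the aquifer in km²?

A ≈ 386 km²

ΔV = 3 GL = 3 × 10^6 m³
A = ΔV / (S × Δh) = 3 × 10^6 / (9.4 × 10^-4 × 8.27) = 3.859 × 10^8 m²
A = 3.859 × 10^8 m² = 385.9 km²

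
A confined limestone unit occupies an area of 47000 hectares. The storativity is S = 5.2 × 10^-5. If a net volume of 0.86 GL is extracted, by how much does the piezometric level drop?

A = 47000 hectares = 4.7 × 10^8 m²
ΔV = 0.86 GL = 8.6 × 10^5 m³
Δh = ΔV / (S × A) = 8.6 × 10^5 m³ / (5.2 × 10^-5 × 4.7 × 10^8 m²) = 35.19 m

Δh ≈ 35.2 m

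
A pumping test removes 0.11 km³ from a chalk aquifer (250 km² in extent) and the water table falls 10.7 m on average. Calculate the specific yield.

A = 250 km² = 2.5 × 10^8 m²
ΔV = 0.11 km³ = 1.1 × 10^8 m³
Sy = ΔV / (A × Δh) = 1.1 × 10^8 m³ / (2.5 × 10^8 m² × 10.7 m) = 0.04112

Sy ≈ 0.041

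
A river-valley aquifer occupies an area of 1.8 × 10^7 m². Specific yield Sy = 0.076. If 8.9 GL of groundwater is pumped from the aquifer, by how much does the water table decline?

Δh ≈ 6.51 m

ΔV = 8.9 GL = 8.9 × 10^6 m³
Δh = ΔV / (Sy × A) = 8.9 × 10^6 m³ / (0.076 × 1.8 × 10^7 m²) = 6.506 m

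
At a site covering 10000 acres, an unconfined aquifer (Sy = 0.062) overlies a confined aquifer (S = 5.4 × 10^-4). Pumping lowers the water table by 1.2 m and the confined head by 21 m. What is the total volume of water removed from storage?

ΔV ≈ 3.47 × 10^6 m³

A = 10000 acres = 4.047 × 10^7 m²
Unconfined: ΔV_u = Sy × A × Δh_u = 0.062 × 4.047 × 10^7 × 1.2 = 3.011 × 10^6 m³
Confined: ΔV_c = S × A × Δh_c = 5.4 × 10^-4 × 4.047 × 10^7 × 21 = 4.589 × 10^5 m³
Total ΔV = 3.011 × 10^6 + 4.589 × 10^5 = 3.47 × 10^6 m³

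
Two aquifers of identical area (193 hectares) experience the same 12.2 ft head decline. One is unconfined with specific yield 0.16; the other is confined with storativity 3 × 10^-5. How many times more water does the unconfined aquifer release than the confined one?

A = 193 hectares = 1.93 × 10^6 m²
Δh = 12.2 ft = 3.719 m
Unconfined: ΔV_u = Sy × A × Δh = 0.16 × 1.93 × 10^6 × 3.719 = 1.148 × 10^6 m³
Confined: ΔV_c = S × A × Δh = 3 × 10^-5 × 1.93 × 10^6 × 3.719 = 215.3 m³
Ratio = ΔV_u / ΔV_c = Sy / S = 0.16 / 3 × 10^-5 = 5333

ΔV_u / ΔV_c ≈ 5330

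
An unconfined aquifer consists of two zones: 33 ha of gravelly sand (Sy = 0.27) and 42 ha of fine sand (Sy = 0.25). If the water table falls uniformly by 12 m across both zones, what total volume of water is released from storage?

A₁ = 33 ha = 3.3 × 10^5 m²; A₂ = 42 ha = 4.2 × 10^5 m²
ΔV₁ = 0.27 × 3.3 × 10^5 × 12 = 1.069 × 10^6 m³
ΔV₂ = 0.25 × 4.2 × 10^5 × 12 = 1.26 × 10^6 m³
ΔV = ΔV₁ + ΔV₂ = 2.329 × 10^6 m³

ΔV ≈ 2.33 × 10^6 m³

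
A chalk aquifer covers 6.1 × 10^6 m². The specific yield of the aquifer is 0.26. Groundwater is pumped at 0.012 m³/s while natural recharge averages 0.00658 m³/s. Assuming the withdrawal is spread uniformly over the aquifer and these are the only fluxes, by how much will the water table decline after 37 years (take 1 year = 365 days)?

Net abstraction = 0.012 − 0.00658 = 0.00542 m³/s
Q_net = 0.00542 m³/s = 468.3 m³/d
t = 37 years = 13500 d
ΔV = Q × t = 468.3 m³/d × 13500 d = 6.324 × 10^6 m³
Δh = ΔV / (Sy × A) = 6.324 × 10^6 / (0.26 × 6.1 × 10^6) = 3.988 m

Δh ≈ 3.99 m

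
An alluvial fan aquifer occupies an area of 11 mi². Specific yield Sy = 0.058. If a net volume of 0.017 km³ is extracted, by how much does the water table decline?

Δh ≈ 10.3 m

A = 11 mi² = 2.849 × 10^7 m²
ΔV = 0.017 km³ = 1.7 × 10^7 m³
Δh = ΔV / (Sy × A) = 1.7 × 10^7 m³ / (0.058 × 2.849 × 10^7 m²) = 10.29 m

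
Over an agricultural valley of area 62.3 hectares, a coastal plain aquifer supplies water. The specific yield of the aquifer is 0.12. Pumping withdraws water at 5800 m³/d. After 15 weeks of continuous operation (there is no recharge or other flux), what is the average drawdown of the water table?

Δh ≈ 8.15 m

A = 62.3 hectares = 6.23 × 10^5 m²
t = 15 weeks = 105 d
ΔV = Q × t = 5800 m³/d × 105 d = 6.09 × 10^5 m³
Δh = ΔV / (Sy × A) = 6.09 × 10^5 / (0.12 × 6.23 × 10^5) = 8.146 m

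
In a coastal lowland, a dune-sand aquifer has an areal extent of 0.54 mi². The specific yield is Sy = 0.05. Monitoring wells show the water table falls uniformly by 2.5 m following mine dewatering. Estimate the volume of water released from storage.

A = 0.54 mi² = 1.399 × 10^6 m²
ΔV = Sy × A × Δh = 0.05 × 1.399 × 10^6 m² × 2.5 m = 1.748 × 10^5 m³

ΔV ≈ 1.75 × 10^5 m³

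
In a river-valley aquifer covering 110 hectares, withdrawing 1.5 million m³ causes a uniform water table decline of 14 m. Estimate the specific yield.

A = 110 hectares = 1.1 × 10^6 m²
ΔV = 1.5 million m³ = 1.5 × 10^6 m³
Sy = ΔV / (A × Δh) = 1.5 × 10^6 m³ / (1.1 × 10^6 m² × 14 m) = 0.0974

Sy ≈ 0.097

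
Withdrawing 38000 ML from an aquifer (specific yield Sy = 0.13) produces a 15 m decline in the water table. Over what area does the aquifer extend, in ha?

A ≈ 1950 ha

ΔV = 38000 ML = 3.8 × 10^7 m³
A = ΔV / (Sy × Δh) = 3.8 × 10^7 / (0.13 × 15) = 1.949 × 10^7 m²
A = 1.949 × 10^7 m² = 1949 ha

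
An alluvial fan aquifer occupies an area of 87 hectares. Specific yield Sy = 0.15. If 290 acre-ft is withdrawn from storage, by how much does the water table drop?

Δh ≈ 2.74 m

A = 87 hectares = 8.7 × 10^5 m²
ΔV = 290 acre-ft = 3.577 × 10^5 m³
Δh = ΔV / (Sy × A) = 3.577 × 10^5 m³ / (0.15 × 8.7 × 10^5 m²) = 2.741 m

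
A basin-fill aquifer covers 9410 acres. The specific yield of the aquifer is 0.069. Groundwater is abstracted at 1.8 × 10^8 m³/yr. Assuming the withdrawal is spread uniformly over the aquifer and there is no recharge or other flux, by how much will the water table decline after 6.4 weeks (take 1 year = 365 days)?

A = 9410 acres = 3.808 × 10^7 m²
Q = 1.8 × 10^8 m³/yr = 4.932 × 10^5 m³/d
t = 6.4 weeks = 44.8 d
ΔV = Q × t = 4.932 × 10^5 m³/d × 44.8 d = 2.209 × 10^7 m³
Δh = ΔV / (Sy × A) = 2.209 × 10^7 / (0.069 × 3.808 × 10^7) = 8.408 m

Δh ≈ 8.41 m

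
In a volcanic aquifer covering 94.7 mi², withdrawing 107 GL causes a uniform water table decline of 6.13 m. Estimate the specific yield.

A = 94.7 mi² = 2.453 × 10^8 m²
ΔV = 107 GL = 1.07 × 10^8 m³
Sy = ΔV / (A × Δh) = 1.07 × 10^8 m³ / (2.453 × 10^8 m² × 6.13 m) = 0.07117

Sy ≈ 0.071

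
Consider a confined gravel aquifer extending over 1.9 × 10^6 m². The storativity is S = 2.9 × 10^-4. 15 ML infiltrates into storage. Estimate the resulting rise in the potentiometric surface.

Δh ≈ 27.2 m

ΔV = 15 ML = 15000 m³
Δh = ΔV / (S × A) = 15000 m³ / (2.9 × 10^-4 × 1.9 × 10^6 m²) = 27.22 m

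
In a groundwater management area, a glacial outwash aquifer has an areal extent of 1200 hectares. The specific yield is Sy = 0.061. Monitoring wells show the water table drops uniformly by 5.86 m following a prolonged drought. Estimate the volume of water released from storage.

ΔV ≈ 4.29 × 10^6 m³

A = 1200 hectares = 1.2 × 10^7 m²
ΔV = Sy × A × Δh = 0.061 × 1.2 × 10^7 m² × 5.86 m = 4.29 × 10^6 m³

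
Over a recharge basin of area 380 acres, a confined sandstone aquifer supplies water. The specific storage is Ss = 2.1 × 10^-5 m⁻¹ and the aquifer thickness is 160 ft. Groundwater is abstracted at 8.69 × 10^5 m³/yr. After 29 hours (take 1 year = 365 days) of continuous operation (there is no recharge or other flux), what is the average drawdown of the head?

Δh ≈ 1.83 m

b = 160 ft = 48.77 m
S = Ss × b = 2.1 × 10^-5 m⁻¹ × 48.77 m = 1.024 × 10^-3
A = 380 acres = 1.538 × 10^6 m²
Q = 8.69 × 10^5 m³/yr = 2381 m³/d
t = 29 hours = 1.208 d
ΔV = Q × t = 2381 m³/d × 1.208 d = 2877 m³
Δh = ΔV / (S × A) = 2877 / (0.001024 × 1.538 × 10^6) = 1.827 m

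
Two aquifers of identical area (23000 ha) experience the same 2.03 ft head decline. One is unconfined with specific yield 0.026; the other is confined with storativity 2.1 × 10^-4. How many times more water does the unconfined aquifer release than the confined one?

A = 23000 ha = 2.3 × 10^8 m²
Δh = 2.03 ft = 0.6187 m
Unconfined: ΔV_u = Sy × A × Δh = 0.026 × 2.3 × 10^8 × 0.6187 = 3.7 × 10^6 m³
Confined: ΔV_c = S × A × Δh = 2.1 × 10^-4 × 2.3 × 10^8 × 0.6187 = 29890 m³
Ratio = ΔV_u / ΔV_c = Sy / S = 0.026 / 2.1 × 10^-4 = 123.8

ΔV_u / ΔV_c ≈ 124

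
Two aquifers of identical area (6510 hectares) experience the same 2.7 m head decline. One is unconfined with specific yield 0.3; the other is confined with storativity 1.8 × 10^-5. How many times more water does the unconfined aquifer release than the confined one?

ΔV_u / ΔV_c ≈ 16700

A = 6510 hectares = 6.51 × 10^7 m²
Unconfined: ΔV_u = Sy × A × Δh = 0.3 × 6.51 × 10^7 × 2.7 = 5.273 × 10^7 m³
Confined: ΔV_c = S × A × Δh = 1.8 × 10^-5 × 6.51 × 10^7 × 2.7 = 3164 m³
Ratio = ΔV_u / ΔV_c = Sy / S = 0.3 / 1.8 × 10^-5 = 16670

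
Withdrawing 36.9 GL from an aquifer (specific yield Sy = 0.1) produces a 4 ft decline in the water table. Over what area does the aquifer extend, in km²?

Δh = 4 ft = 1.219 m
ΔV = 36.9 GL = 3.69 × 10^7 m³
A = ΔV / (Sy × Δh) = 3.69 × 10^7 / (0.1 × 1.219) = 3.027 × 10^8 m²
A = 3.027 × 10^8 m² = 302.7 km²

A ≈ 303 km²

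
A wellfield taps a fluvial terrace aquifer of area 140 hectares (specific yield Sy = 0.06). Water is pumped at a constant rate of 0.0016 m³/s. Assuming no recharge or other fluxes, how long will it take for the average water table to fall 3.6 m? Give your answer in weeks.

A = 140 hectares = 1.4 × 10^6 m²
ΔV = Sy × A × Δh = 0.06 × 1.4 × 10^6 × 3.6 = 3.024 × 10^5 m³
Q = 0.0016 m³/s = 138.2 m³/d
t = ΔV / Q = 3.024 × 10^5 m³ / 138.2 m³/d = 2188 d
t = 2188 d ≈ 312.5 weeks

t ≈ 312 weeks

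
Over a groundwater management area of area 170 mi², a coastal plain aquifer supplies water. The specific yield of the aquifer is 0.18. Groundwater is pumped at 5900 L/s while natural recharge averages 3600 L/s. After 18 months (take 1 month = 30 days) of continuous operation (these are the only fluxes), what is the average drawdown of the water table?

A = 170 mi² = 4.403 × 10^8 m²
Net abstraction = 5900 − 3600 = 2300 L/s
Q_net = 2300 L/s = 1.987 × 10^5 m³/d
t = 18 months = 540 d
ΔV = Q × t = 1.987 × 10^5 m³/d × 540 d = 1.073 × 10^8 m³
Δh = ΔV / (Sy × A) = 1.073 × 10^8 / (0.18 × 4.403 × 10^8) = 1.354 m

Δh ≈ 1.35 m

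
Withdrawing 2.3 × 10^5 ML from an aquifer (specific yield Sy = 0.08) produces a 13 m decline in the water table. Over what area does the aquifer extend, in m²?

ΔV = 2.3 × 10^5 ML = 2.3 × 10^8 m³
A = ΔV / (Sy × Δh) = 2.3 × 10^8 / (0.08 × 13) = 2.212 × 10^8 m²

A ≈ 2.21 × 10^8 m²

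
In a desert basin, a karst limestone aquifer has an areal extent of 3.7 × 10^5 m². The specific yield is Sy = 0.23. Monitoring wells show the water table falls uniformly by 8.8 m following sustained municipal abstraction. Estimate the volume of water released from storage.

ΔV ≈ 7.49 × 10^5 m³

ΔV = Sy × A × Δh = 0.23 × 3.7 × 10^5 m² × 8.8 m = 7.489 × 10^5 m³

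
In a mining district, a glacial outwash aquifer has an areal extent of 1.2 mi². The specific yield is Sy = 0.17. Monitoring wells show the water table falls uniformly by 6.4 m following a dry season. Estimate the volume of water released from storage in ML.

ΔV ≈ 3380 ML

A = 1.2 mi² = 3.108 × 10^6 m²
ΔV = Sy × A × Δh = 0.17 × 3.108 × 10^6 m² × 6.4 m = 3.381 × 10^6 m³
ΔV = 3.381 × 10^6 m³ = 3381 ML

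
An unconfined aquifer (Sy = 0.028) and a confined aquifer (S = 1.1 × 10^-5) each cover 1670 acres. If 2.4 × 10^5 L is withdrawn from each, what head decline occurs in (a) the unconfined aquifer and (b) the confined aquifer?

Δh_u ≈ 0.00127 m; Δh_c ≈ 3.23 m

A = 1670 acres = 6.758 × 10^6 m²
ΔV = 2.4 × 10^5 L = 240 m³
Unconfined: Δh_u = ΔV/(Sy·A) = 240/(0.028 × 6.758 × 10^6) = 0.001268 m
Confined: Δh_c = ΔV/(S·A) = 240/(1.1 × 10^-5 × 6.758 × 10^6) = 3.228 m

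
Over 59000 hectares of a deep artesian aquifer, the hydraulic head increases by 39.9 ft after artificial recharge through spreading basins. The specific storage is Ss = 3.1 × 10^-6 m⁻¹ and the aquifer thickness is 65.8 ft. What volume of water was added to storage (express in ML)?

ΔV ≈ 446 ML

b = 65.8 ft = 20.06 m
S = Ss × b = 3.1 × 10^-6 m⁻¹ × 20.06 m = 6.217 × 10^-5
A = 59000 hectares = 5.9 × 10^8 m²
Δh = 39.9 ft = 12.16 m
ΔV = S × A × Δh = 6.217 × 10^-5 × 5.9 × 10^8 m² × 12.16 m = 4.461 × 10^5 m³
ΔV = 4.461 × 10^5 m³ = 446.1 ML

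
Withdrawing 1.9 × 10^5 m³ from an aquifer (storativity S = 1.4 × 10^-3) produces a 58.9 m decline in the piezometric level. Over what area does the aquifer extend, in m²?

A ≈ 2.3 × 10^6 m²

A = ΔV / (S × Δh) = 1.9 × 10^5 / (0.0014 × 58.9) = 2.304 × 10^6 m²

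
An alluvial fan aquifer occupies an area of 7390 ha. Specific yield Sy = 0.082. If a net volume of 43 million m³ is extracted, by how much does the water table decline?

A = 7390 ha = 7.39 × 10^7 m²
ΔV = 43 million m³ = 4.3 × 10^7 m³
Δh = ΔV / (Sy × A) = 4.3 × 10^7 m³ / (0.082 × 7.39 × 10^7 m²) = 7.096 m

Δh ≈ 7.1 m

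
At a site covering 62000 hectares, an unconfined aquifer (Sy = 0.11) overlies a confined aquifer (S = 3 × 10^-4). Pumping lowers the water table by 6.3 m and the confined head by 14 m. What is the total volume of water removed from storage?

A = 62000 hectares = 6.2 × 10^8 m²
Unconfined: ΔV_u = Sy × A × Δh_u = 0.11 × 6.2 × 10^8 × 6.3 = 4.297 × 10^8 m³
Confined: ΔV_c = S × A × Δh_c = 3 × 10^-4 × 6.2 × 10^8 × 14 = 2.604 × 10^6 m³
Total ΔV = 4.297 × 10^8 + 2.604 × 10^6 = 4.323 × 10^8 m³

ΔV ≈ 4.32 × 10^8 m³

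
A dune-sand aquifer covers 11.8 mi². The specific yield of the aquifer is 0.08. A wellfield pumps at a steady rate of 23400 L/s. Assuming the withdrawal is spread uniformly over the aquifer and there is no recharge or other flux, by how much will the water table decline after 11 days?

Δh ≈ 9.1 m

A = 11.8 mi² = 3.056 × 10^7 m²
Q = 23400 L/s = 2.022 × 10^6 m³/d
ΔV = Q × t = 2.022 × 10^6 m³/d × 11 d = 2.224 × 10^7 m³
Δh = ΔV / (Sy × A) = 2.224 × 10^7 / (0.08 × 3.056 × 10^7) = 9.096 m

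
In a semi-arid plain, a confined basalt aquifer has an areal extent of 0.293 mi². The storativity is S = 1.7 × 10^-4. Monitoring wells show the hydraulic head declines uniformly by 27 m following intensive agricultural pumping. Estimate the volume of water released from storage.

A = 0.293 mi² = 7.589 × 10^5 m²
ΔV = S × A × Δh = 1.7 × 10^-4 × 7.589 × 10^5 m² × 27 m = 3483 m³

ΔV ≈ 3480 m³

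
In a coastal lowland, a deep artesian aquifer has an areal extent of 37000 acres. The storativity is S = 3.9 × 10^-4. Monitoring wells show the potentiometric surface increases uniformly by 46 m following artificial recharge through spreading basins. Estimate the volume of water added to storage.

A = 37000 acres = 1.497 × 10^8 m²
ΔV = S × A × Δh = 3.9 × 10^-4 × 1.497 × 10^8 m² × 46 m = 2.686 × 10^6 m³

ΔV ≈ 2.69 × 10^6 m³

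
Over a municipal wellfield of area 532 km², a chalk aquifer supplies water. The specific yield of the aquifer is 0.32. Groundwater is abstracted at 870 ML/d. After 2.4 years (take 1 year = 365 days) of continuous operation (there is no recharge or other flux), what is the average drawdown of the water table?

Δh ≈ 4.48 m

A = 532 km² = 5.32 × 10^8 m²
Q = 870 ML/d = 8.7 × 10^5 m³/d
t = 2.4 years = 876 d
ΔV = Q × t = 8.7 × 10^5 m³/d × 876 d = 7.621 × 10^8 m³
Δh = ΔV / (Sy × A) = 7.621 × 10^8 / (0.32 × 5.32 × 10^8) = 4.477 m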